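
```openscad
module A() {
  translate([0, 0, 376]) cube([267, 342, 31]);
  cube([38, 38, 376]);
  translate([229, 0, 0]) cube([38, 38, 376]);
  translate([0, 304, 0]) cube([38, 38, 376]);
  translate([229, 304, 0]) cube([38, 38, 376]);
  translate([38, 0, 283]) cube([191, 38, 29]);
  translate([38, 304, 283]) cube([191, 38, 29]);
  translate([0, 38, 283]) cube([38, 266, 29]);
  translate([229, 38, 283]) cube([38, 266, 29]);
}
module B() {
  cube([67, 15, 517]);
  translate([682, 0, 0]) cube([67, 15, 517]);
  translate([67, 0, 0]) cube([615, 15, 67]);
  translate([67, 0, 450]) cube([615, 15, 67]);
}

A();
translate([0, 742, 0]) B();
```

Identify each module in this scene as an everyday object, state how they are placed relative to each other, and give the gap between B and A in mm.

The picture frame's nearest face is 400 mm from the stool's +y face.

A is a stool. B is a picture frame. The picture frame is on the floor beside the stool on its +y side. The gap between the picture frame and the stool is 400 mm.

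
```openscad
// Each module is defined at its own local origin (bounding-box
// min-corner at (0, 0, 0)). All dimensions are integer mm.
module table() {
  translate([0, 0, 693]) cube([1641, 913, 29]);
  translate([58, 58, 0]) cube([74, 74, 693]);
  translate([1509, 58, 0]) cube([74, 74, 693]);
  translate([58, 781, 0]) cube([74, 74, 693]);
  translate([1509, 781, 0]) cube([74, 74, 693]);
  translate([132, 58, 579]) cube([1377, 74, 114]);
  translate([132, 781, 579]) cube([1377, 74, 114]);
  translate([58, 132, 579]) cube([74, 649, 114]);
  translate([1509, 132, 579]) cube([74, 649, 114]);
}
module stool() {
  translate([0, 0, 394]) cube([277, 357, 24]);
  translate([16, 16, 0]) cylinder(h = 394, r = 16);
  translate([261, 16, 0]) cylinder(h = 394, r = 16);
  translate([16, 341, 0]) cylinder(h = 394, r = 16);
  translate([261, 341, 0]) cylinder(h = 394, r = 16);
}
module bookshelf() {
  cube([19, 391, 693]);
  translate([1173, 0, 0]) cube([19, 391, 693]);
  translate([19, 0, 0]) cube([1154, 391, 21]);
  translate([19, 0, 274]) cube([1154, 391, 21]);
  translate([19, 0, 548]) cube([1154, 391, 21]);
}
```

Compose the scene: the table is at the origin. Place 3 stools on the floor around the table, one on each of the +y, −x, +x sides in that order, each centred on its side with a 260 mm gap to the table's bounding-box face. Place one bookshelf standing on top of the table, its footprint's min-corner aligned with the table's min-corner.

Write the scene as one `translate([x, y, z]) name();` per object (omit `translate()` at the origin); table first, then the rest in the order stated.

table();
translate([682, 1173, 0]) stool();
translate([-537, 278, 0]) stool();
translate([1901, 278, 0]) stool();
translate([0, 0, 722]) bookshelf();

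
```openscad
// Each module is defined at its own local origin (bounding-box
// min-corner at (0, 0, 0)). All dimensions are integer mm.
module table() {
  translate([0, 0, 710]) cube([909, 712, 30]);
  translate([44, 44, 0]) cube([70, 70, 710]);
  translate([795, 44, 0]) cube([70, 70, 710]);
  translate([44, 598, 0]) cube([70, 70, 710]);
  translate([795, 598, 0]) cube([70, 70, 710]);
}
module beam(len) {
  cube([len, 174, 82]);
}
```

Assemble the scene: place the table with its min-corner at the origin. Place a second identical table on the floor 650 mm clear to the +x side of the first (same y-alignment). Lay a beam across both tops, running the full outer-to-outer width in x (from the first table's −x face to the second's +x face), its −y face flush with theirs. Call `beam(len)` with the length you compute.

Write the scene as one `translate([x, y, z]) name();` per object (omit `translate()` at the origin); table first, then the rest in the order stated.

table();
translate([1559, 0, 0]) table();
translate([0, 0, 740]) beam(2468);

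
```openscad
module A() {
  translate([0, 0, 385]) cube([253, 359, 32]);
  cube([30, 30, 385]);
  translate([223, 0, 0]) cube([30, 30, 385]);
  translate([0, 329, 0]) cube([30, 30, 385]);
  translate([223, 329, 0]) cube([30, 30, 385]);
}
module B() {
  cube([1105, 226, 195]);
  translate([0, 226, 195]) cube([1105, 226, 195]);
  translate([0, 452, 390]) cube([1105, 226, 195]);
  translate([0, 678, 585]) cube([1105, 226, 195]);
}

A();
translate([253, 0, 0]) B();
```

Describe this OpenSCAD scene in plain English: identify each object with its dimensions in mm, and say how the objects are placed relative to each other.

A is a four-legged stool. The seat is 253×359 mm, 32 mm thick, top at z = 417 mm. It stands on four square legs, each 30×30 mm in cross-section, from z = 0 to the seat underside, each flush with a corner of the seat.

B is a straight staircase of 4 solid steps. Each step is 1105 mm wide (x), 226 mm deep (y, the going) and 195 mm tall (the rise). The first step rests on the floor; each subsequent step sits one going further in +y and one rise higher in +z, directly behind and above the previous step with no overlap.

The staircase is against the stool's +x side, with their −y faces flush.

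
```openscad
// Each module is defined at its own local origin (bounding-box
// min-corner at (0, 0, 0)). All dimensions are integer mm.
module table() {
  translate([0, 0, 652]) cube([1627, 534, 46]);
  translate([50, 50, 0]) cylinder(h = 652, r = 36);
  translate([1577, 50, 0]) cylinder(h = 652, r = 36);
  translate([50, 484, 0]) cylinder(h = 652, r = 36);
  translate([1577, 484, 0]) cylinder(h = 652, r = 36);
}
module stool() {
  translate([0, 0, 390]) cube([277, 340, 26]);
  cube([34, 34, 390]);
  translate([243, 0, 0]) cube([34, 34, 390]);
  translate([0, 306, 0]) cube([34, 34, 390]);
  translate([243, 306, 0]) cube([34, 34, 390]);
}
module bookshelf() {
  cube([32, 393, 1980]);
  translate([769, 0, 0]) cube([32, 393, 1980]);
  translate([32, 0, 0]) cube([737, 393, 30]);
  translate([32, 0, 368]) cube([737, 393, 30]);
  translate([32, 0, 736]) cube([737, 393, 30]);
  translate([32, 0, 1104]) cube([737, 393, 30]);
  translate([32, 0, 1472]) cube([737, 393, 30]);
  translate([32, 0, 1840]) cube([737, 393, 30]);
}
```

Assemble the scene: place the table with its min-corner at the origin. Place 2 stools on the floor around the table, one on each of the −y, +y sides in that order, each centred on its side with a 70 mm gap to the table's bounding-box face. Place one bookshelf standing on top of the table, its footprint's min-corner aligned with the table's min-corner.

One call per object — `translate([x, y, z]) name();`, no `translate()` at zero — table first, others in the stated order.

table();
translate([675, -410, 0]) stool();
translate([675, 604, 0]) stool();
translate([0, 0, 698]) bookshelf();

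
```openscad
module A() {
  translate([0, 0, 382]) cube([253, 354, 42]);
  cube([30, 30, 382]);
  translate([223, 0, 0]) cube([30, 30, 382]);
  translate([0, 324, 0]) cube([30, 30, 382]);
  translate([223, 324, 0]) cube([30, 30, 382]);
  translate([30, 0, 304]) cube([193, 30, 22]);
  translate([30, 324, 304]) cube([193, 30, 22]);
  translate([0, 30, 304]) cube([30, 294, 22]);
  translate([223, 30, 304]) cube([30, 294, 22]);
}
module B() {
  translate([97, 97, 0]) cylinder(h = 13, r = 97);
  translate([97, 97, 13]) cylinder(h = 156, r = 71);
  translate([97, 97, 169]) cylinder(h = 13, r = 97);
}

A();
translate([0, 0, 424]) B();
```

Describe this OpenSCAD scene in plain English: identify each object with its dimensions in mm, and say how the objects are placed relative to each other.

A is a simple wooden stool: a rectangular seat 253 mm (x) by 354 mm (y), 42 mm thick, top face at z = 424 mm, on four square legs, each 30×30 mm in cross-section. The legs rest on z = 0, each flush with a corner of the seat. Four stretchers, 30 mm wide and 22 mm tall, connect adjacent legs with their undersides at z = 304 mm, each running between the inner faces of the legs it joins and aligned with the legs' outer faces on the other axis.

B is a spool: two coaxial disc flanges of radius 97 mm and thickness 13 mm, joined by a core cylinder of radius 71 mm and height 156 mm. The lower flange rests on z = 0 and the three cylinders share a vertical axis.

The spool is on top of the stool.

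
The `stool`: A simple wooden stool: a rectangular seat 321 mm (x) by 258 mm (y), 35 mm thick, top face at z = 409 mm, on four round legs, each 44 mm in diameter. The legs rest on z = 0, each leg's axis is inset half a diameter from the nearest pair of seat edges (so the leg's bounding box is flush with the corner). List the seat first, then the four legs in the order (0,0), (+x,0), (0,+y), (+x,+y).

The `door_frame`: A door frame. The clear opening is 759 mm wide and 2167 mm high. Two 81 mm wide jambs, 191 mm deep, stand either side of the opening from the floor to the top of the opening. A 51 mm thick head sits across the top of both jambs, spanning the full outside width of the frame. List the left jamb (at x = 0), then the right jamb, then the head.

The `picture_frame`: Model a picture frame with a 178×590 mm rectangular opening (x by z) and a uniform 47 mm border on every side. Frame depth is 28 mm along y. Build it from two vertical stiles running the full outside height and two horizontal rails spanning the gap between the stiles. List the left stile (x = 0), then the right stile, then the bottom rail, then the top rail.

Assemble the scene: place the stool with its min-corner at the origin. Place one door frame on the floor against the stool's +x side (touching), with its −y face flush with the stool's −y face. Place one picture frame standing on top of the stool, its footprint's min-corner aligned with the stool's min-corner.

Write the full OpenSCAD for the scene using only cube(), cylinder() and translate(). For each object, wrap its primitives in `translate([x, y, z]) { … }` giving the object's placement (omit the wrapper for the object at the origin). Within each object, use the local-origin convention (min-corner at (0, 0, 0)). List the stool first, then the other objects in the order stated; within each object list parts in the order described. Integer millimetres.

translate([0, 0, 374]) cube([321, 258, 35]);
translate([22, 22, 0]) cylinder(h = 374, r = 22);
translate([299, 22, 0]) cylinder(h = 374, r = 22);
translate([22, 236, 0]) cylinder(h = 374, r = 22);
translate([299, 236, 0]) cylinder(h = 374, r = 22);
translate([321, 0, 0]) {
  cube([81, 191, 2167]);
  translate([840, 0, 0]) cube([81, 191, 2167]);
  translate([0, 0, 2167]) cube([921, 191, 51]);
}
translate([0, 0, 409]) {
  cube([47, 28, 684]);
  translate([225, 0, 0]) cube([47, 28, 684]);
  translate([47, 0, 0]) cube([178, 28, 47]);
  translate([47, 0, 637]) cube([178, 28, 47]);
}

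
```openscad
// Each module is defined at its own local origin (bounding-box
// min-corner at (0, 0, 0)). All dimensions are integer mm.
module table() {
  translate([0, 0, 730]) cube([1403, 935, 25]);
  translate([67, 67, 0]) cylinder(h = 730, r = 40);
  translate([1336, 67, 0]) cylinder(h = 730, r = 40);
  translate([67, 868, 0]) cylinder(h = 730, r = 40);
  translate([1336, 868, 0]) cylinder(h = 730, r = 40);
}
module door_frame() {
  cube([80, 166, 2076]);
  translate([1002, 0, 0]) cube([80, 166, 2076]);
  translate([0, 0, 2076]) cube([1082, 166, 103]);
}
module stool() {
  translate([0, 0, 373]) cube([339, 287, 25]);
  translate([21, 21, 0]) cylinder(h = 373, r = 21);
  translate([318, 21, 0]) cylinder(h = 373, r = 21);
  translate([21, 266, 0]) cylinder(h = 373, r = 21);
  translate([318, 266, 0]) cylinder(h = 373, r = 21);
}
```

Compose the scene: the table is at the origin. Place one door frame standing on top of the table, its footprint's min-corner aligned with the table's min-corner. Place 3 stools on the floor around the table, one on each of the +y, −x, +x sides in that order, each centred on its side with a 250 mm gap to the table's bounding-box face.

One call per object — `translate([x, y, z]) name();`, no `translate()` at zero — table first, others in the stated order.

table();
translate([0, 0, 755]) door_frame();
translate([532, 1185, 0]) stool();
translate([-589, 324, 0]) stool();
translate([1653, 324, 0]) stool();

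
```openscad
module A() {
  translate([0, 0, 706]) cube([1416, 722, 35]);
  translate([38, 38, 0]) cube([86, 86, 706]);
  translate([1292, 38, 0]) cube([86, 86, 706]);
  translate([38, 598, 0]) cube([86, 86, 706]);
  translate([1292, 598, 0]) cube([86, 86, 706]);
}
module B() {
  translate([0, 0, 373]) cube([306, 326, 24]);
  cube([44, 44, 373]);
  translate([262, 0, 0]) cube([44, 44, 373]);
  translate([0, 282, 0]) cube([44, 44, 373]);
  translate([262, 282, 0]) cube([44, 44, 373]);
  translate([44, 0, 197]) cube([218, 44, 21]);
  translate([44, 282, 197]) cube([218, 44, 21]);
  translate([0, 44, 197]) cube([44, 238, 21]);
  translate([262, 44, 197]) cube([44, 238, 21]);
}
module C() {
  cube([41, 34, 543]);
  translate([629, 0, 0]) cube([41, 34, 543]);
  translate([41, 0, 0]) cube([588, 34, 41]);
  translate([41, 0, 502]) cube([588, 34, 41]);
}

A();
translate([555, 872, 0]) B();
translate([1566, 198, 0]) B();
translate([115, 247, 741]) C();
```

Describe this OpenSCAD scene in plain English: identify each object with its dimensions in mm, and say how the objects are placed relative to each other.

A is a table with a 1416×722 mm rectangular top, 35 mm thick, top surface at z = 741 mm, supported by four 86×86 mm square legs, each inset 38 mm from the nearest pair of top edges, running from the floor.

B is a simple wooden stool: a rectangular seat 306 mm (x) by 326 mm (y), 24 mm thick, top face at z = 397 mm, on four square legs, each 44×44 mm in cross-section. The legs rest on z = 0, each flush with a corner of the seat. Four stretchers, 44 mm wide and 21 mm tall, connect adjacent legs with their undersides at z = 197 mm, each running between the inner faces of the legs it joins and aligned with the legs' outer faces on the other axis.

C is a rectangular picture frame lying in the x–z plane (depth along y). The opening is 588 mm wide (x) by 461 mm tall (z), surrounded by a border 41 mm wide on all four sides. The frame is 34 mm deep and is made of two full-height vertical stiles with two horizontal rails fitted between them.

Two stools sit around the table at the +y, +x sides. The picture frame is on top of the table.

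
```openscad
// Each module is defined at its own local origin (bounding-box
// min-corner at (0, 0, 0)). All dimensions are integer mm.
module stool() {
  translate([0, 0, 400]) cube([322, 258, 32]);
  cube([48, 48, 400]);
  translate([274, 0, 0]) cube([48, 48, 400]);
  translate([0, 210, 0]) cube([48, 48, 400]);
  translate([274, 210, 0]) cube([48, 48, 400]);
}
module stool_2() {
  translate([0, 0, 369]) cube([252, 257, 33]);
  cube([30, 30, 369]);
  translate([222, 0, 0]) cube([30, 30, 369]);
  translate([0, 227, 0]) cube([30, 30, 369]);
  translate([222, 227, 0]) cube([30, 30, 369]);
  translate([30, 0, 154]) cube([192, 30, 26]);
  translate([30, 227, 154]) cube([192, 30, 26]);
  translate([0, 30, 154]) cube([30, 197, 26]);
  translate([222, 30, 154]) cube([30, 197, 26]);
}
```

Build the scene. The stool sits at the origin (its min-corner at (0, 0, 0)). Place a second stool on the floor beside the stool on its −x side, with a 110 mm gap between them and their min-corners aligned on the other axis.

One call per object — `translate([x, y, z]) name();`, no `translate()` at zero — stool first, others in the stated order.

stool();
translate([-362, 0, 0]) stool_2();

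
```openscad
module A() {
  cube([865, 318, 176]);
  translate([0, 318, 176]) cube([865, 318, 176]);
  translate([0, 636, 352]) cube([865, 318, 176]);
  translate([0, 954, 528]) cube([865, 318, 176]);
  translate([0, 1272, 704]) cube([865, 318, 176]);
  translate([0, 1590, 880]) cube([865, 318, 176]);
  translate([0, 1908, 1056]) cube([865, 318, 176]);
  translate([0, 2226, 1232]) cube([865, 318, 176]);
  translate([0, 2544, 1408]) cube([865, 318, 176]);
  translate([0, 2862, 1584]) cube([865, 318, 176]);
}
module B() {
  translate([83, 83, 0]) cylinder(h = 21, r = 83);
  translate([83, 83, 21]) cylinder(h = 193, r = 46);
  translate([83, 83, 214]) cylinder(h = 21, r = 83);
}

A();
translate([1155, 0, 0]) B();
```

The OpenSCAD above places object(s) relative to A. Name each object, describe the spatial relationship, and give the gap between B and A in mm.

The spool's nearest face is 290 mm from the staircase's +x face.

A is a staircase. B is a spool. The spool is on the floor beside the staircase on its +x side. The gap between the spool and the staircase is 290 mm.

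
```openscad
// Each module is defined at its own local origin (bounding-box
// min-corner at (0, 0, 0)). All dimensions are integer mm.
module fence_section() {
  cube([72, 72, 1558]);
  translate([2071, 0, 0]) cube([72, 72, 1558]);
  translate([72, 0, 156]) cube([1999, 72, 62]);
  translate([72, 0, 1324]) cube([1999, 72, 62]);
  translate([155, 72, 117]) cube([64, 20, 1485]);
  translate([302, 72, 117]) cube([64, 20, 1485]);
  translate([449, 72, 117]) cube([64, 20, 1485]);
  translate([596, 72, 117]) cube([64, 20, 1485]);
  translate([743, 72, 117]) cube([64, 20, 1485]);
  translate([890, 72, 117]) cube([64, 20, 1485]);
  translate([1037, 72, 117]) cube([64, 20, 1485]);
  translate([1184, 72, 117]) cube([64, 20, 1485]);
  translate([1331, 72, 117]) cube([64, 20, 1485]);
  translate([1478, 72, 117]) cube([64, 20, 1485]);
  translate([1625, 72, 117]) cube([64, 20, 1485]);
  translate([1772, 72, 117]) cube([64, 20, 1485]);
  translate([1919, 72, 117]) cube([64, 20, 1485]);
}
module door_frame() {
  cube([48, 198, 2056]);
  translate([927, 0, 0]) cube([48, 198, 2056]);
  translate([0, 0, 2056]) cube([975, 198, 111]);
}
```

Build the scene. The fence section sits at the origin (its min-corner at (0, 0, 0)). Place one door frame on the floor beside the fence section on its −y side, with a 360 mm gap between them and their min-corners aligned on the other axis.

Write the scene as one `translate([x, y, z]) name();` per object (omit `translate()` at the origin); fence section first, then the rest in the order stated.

fence_section();
translate([0, -558, 0]) door_frame();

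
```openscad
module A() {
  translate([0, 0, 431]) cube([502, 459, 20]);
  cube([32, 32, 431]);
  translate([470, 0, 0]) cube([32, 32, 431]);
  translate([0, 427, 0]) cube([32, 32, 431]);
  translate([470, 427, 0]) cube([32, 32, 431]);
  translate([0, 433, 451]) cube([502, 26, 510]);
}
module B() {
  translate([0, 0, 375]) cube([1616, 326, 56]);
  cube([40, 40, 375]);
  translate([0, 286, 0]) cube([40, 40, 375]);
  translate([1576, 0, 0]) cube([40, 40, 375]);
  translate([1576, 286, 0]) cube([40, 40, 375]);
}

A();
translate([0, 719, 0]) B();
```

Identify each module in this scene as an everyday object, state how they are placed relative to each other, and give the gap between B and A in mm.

The bench's nearest face is 260 mm from the chair's +y face.

A is a chair. B is a bench. The bench is on the floor beside the chair on its +y side. The gap between the bench and the chair is 260 mm.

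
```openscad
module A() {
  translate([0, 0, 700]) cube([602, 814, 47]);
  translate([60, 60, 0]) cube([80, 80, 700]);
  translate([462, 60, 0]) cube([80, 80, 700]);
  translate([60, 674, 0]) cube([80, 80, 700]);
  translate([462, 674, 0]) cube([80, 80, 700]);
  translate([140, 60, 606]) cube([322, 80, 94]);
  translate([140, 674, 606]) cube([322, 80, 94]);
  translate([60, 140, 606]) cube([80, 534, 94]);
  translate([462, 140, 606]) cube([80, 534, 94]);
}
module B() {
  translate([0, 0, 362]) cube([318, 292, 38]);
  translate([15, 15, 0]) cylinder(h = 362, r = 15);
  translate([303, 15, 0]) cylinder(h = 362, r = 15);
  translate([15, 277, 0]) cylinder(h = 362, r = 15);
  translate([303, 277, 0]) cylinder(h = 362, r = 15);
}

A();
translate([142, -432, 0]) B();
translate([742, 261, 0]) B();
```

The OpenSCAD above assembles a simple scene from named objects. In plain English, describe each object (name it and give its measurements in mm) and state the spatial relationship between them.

A is a rectangular dining table. The top is 602×814×47 mm with its upper surface at z = 747 mm. It stands on four 80×80 mm square legs, each inset 60 mm from the nearest pair of top edges, running from the floor to the underside of the top. Four apron rails, 80 mm thick and 94 mm tall, run between adjacent legs with their top edges flush with the underside of the top and their outer faces flush with the legs' outer faces.

B is a four-legged stool. The seat is a 318×292×38 mm slab whose top surface is at z = 400 mm; four round legs, each 30 mm in diameter, run from the floor (z = 0) to the underside of the seat, each leg's axis is inset half a diameter from the nearest pair of seat edges (so the leg's bounding box is flush with the corner).

Two stools sit around the table at the −y, +x sides.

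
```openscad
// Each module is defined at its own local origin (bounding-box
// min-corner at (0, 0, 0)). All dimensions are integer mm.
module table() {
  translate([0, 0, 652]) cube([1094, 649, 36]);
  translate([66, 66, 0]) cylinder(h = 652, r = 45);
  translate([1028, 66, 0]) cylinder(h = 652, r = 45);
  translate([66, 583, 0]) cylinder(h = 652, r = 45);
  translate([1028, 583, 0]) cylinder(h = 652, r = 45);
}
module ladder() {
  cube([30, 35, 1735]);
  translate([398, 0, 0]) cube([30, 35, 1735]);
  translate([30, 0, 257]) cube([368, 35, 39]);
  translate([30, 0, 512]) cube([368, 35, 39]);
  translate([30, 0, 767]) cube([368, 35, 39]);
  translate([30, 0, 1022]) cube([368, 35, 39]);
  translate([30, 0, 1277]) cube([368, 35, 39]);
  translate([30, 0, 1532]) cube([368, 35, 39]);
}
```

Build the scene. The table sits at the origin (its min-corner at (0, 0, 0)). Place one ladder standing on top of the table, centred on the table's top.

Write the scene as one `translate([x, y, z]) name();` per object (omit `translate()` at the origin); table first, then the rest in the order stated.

table();
translate([333, 307, 688]) ladder();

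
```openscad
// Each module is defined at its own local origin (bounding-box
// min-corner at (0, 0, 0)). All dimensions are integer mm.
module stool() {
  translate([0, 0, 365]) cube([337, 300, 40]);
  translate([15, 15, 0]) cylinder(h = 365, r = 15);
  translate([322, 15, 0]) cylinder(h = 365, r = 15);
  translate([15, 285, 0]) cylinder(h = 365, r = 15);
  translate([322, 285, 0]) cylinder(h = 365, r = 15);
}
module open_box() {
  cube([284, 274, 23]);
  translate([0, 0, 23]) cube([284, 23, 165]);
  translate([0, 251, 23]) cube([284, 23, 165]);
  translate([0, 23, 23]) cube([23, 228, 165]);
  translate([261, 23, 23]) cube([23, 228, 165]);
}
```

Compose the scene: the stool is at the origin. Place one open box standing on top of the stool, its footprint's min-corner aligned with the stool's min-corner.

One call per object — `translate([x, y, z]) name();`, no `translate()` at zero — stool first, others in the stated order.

stool();
translate([0, 0, 405]) open_box();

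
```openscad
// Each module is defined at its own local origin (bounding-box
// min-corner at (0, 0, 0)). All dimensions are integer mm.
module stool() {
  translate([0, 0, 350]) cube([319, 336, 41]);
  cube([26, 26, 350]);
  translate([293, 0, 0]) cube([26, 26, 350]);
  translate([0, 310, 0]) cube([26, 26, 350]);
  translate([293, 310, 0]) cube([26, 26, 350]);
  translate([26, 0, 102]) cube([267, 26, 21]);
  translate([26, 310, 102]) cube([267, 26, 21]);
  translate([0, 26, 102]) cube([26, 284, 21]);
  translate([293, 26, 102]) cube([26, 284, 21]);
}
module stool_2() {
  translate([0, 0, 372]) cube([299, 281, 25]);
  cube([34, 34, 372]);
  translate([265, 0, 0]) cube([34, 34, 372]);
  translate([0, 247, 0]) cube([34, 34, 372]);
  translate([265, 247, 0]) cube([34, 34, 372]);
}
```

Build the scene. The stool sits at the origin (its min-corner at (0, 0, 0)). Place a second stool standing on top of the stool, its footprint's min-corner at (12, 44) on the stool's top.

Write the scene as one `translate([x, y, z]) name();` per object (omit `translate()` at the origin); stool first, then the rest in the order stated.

stool();
translate([12, 44, 391]) stool_2();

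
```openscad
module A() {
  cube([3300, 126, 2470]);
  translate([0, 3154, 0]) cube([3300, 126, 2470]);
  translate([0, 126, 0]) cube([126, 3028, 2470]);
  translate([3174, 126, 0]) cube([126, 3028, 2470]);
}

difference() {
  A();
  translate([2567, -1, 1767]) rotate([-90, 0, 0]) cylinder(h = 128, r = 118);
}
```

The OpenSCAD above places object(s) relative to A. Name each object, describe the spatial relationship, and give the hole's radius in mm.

The subtracted cylinder has r = 118 mm.

A is a house frame. The house frame has a circular hole through its front wall. The hole's radius is 118 mm.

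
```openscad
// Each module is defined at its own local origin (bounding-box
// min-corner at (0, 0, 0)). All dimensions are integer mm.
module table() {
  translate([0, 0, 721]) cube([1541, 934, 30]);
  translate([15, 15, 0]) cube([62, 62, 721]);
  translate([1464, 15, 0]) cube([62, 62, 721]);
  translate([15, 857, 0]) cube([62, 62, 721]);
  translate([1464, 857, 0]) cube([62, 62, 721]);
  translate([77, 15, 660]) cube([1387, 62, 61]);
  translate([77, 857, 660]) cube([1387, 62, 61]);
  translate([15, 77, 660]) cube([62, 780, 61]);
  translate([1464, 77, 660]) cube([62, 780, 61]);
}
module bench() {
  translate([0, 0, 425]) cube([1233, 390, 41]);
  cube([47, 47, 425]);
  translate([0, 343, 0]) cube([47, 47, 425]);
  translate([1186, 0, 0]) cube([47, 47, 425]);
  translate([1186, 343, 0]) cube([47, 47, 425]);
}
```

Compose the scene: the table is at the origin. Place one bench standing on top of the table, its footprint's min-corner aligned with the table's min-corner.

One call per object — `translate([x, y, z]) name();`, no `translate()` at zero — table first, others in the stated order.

table();
translate([0, 0, 751]) bench();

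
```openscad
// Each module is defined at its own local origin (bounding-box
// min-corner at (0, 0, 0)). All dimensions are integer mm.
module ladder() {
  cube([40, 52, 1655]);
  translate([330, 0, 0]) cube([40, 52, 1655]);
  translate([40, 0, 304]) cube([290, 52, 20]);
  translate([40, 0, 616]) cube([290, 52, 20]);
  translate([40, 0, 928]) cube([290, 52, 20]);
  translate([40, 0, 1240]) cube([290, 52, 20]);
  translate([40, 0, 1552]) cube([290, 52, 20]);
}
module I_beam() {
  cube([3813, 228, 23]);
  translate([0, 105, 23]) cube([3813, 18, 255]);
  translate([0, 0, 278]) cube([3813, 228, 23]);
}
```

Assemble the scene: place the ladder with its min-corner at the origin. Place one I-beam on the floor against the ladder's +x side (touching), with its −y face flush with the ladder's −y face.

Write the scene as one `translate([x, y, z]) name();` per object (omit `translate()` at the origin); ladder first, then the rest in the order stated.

ladder();
translate([370, 0, 0]) I_beam();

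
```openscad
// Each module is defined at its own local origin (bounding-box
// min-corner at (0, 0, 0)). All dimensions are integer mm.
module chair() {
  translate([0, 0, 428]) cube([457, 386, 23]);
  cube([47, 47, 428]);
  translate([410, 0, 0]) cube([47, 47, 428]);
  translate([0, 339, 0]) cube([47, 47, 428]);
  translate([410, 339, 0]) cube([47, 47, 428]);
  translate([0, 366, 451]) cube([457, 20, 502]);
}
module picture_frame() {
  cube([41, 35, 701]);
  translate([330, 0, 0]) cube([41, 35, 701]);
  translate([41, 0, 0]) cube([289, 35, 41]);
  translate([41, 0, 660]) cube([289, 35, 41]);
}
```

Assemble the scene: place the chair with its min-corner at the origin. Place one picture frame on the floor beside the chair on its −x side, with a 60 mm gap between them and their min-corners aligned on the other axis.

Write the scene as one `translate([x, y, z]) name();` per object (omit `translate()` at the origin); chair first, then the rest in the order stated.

chair();
translate([-431, 0, 0]) picture_frame();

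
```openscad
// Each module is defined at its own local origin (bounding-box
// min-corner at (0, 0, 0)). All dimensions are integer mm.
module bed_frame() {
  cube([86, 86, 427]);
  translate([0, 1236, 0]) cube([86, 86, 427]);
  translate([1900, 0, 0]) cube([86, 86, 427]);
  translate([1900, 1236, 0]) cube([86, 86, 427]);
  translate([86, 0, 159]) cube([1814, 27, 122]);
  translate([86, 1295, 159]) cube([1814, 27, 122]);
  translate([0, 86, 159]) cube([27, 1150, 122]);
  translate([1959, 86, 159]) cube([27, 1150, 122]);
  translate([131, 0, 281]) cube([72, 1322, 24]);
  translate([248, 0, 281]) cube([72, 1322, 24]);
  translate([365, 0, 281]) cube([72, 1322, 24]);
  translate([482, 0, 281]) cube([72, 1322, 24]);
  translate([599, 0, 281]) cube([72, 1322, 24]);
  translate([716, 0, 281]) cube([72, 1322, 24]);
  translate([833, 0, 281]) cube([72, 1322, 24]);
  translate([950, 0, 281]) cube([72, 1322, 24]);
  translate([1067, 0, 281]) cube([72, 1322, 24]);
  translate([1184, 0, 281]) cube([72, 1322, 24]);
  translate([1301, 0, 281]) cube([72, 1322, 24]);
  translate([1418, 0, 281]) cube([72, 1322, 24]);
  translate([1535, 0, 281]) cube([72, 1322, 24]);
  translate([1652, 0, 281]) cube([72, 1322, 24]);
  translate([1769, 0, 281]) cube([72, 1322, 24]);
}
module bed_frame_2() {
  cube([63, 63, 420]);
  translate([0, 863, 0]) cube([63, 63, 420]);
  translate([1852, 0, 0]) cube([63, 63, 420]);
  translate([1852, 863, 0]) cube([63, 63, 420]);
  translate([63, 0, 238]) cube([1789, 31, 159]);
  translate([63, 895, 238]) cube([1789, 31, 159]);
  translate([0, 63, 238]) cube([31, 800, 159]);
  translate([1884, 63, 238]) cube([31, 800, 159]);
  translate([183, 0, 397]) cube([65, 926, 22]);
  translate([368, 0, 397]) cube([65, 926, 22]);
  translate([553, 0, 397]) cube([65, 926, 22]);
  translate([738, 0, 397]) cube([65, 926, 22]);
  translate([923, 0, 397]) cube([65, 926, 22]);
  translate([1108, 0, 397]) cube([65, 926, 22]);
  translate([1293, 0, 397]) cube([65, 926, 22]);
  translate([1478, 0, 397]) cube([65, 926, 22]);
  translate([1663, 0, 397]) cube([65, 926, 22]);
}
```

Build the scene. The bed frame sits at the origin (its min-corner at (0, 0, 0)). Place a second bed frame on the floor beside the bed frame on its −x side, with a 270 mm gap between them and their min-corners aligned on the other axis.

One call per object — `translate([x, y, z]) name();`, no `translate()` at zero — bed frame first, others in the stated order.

bed_frame();
translate([-2185, 0, 0]) bed_frame_2();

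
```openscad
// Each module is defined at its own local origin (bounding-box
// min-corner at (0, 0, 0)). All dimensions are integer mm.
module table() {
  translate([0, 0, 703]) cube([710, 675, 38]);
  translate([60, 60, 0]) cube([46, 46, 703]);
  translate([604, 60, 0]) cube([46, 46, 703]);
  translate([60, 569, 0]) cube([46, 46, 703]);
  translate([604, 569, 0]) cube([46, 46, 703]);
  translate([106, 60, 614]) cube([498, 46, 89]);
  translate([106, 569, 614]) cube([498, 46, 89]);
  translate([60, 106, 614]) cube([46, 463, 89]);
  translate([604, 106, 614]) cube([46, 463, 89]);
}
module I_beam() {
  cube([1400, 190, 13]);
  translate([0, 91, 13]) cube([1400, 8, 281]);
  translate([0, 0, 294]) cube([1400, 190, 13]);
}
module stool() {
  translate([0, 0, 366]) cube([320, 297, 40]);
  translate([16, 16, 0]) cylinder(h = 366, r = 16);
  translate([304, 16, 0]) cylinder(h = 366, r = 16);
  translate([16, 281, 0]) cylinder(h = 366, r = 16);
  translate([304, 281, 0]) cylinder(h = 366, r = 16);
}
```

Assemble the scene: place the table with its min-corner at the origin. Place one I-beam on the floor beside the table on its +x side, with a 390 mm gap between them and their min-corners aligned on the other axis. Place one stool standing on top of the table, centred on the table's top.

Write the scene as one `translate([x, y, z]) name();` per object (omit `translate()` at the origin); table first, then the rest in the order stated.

table();
translate([1100, 0, 0]) I_beam();
translate([195, 189, 741]) stool();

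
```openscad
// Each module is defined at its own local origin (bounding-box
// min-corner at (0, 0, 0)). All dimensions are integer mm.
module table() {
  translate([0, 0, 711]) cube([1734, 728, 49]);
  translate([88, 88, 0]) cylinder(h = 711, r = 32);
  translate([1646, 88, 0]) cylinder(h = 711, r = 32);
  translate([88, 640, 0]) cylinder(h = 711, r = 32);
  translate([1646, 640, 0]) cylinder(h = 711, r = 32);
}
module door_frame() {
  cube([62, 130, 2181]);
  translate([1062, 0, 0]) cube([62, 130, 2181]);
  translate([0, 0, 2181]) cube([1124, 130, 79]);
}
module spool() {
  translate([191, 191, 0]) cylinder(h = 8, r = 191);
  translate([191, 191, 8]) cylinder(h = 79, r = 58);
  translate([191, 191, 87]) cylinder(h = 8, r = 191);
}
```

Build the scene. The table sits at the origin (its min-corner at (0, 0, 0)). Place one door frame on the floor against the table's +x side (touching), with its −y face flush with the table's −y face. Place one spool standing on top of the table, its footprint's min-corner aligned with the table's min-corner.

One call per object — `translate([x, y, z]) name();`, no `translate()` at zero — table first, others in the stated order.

table();
translate([1734, 0, 0]) door_frame();
translate([0, 0, 760]) spool();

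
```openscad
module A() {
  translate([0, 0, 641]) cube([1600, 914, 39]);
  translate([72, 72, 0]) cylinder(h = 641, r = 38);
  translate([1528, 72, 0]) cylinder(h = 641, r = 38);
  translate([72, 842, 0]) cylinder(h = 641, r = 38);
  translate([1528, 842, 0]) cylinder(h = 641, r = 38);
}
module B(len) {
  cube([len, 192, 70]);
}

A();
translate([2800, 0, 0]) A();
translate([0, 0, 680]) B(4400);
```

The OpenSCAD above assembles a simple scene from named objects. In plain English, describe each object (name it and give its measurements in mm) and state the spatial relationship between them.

A is a rectangular dining table. The top is 1600×914×39 mm with its upper surface at z = 680 mm. It stands on four round legs of 76 mm diameter, each leg's bounding box inset 34 mm from the nearest pair of top edges, running from the floor to the underside of the top.

B is a rectangular beam 4400 mm long (x), 192 mm deep (y), 70 mm thick (z).

The beam spans the tops of two tables placed 1200 mm apart, resting at z = 680 mm.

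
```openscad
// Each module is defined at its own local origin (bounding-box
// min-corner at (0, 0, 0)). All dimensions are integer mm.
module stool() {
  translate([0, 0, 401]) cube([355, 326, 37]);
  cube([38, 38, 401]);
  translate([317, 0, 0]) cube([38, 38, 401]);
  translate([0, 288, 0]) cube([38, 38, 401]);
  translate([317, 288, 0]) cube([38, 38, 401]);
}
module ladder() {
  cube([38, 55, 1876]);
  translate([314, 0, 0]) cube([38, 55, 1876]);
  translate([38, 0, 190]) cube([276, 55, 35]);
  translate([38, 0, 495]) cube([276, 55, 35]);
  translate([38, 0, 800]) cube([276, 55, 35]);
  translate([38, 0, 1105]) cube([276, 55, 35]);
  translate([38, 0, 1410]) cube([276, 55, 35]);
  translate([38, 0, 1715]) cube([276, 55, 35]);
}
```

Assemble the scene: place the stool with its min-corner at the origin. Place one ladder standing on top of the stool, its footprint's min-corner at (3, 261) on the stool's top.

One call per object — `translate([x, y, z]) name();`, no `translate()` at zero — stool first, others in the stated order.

stool();
translate([3, 261, 438]) ladder();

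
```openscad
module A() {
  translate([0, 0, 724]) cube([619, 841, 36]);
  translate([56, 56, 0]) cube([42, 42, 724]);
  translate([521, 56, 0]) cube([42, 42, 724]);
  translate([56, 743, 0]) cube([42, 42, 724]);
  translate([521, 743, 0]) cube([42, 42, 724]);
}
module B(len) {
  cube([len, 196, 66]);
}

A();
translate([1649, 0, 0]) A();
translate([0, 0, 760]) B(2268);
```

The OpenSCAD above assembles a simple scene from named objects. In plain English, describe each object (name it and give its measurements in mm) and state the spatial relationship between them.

A is a rectangular dining table. The top is 619×841×36 mm with its upper surface at z = 760 mm. It stands on four 42×42 mm square legs, each inset 56 mm from the nearest pair of top edges, running from the floor to the underside of the top.

B is a rectangular beam 2268 mm long (x), 196 mm deep (y), 66 mm thick (z).

The beam spans the tops of two tables placed 1030 mm apart, resting at z = 760 mm.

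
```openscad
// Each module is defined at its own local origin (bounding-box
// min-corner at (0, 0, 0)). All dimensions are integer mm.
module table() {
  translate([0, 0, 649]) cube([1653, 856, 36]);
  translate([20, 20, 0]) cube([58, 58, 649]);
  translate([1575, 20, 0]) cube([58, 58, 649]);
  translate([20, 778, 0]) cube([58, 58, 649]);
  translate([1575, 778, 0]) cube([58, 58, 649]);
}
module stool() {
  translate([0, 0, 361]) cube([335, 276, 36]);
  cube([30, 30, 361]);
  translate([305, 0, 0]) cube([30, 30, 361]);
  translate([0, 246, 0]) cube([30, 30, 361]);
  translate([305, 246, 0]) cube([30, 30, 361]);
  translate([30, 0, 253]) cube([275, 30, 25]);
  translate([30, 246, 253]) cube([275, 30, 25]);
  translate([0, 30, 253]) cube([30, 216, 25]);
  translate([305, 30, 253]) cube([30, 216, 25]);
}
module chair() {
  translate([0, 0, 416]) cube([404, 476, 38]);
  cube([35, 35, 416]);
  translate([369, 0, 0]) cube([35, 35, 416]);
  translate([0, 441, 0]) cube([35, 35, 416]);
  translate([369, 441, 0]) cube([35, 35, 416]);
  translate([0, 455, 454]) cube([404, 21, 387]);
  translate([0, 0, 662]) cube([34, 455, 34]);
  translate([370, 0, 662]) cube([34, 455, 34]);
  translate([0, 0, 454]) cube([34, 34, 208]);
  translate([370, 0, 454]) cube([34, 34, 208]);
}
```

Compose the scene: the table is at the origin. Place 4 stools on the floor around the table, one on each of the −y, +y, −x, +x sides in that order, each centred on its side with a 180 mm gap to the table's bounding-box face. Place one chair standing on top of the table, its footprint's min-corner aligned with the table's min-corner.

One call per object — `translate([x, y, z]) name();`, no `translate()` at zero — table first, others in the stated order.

table();
translate([659, -456, 0]) stool();
translate([659, 1036, 0]) stool();
translate([-515, 290, 0]) stool();
translate([1833, 290, 0]) stool();
translate([0, 0, 685]) chair();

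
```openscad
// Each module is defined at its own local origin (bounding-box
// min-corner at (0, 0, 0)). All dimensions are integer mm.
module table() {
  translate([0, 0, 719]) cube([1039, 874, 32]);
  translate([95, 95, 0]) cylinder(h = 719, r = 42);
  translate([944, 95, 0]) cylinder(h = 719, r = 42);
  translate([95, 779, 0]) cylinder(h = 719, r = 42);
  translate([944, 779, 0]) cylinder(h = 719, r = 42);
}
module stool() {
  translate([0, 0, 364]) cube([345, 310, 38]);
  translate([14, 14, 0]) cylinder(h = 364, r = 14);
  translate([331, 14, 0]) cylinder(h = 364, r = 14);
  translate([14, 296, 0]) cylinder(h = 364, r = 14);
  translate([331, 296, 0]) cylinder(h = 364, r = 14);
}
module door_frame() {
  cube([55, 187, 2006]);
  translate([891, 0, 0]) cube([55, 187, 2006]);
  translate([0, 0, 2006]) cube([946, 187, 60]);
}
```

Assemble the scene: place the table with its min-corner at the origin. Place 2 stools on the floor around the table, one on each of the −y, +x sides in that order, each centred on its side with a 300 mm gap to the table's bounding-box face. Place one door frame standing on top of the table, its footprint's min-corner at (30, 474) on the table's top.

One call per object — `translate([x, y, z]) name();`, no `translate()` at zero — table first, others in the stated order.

table();
translate([347, -610, 0]) stool();
translate([1339, 282, 0]) stool();
translate([30, 474, 751]) door_frame();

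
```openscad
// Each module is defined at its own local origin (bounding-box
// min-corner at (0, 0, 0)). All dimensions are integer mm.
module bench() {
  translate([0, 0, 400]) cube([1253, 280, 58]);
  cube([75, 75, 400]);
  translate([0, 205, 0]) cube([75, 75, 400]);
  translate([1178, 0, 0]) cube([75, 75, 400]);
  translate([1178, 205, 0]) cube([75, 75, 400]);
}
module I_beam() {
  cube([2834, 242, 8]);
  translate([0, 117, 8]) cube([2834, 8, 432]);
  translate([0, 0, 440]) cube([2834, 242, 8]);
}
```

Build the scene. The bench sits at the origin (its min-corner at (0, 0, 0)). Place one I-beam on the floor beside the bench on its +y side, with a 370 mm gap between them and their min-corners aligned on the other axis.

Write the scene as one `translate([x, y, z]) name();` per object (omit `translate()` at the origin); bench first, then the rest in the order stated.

bench();
translate([0, 650, 0]) I_beam();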